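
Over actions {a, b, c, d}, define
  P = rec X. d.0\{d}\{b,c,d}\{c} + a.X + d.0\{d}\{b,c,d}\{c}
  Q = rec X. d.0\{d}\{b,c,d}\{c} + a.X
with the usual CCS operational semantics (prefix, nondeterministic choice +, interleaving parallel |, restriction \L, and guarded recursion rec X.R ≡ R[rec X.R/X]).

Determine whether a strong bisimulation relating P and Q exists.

YES

Reachable graph of P (2 states):
  p0 = rec X. d.0\{d}\{b,c,d}\{c} + a.X + d.0\{d}\{b,c,d}\{c} ⊢ =a=> p0, =d=> p1
  p1 = 0\{d}\{b,c,d}\{c} ⊢ deadlocked
Reachable graph of Q (2 states):
  q0 = rec X. d.0\{d}\{b,c,d}\{c} + a.X ⊢ =a=> q0, =d=> q1
  q1 = 0\{d}\{b,c,d}\{c} ⊢ deadlocked
Partition-refinement fixed point:
  B0 = {p0, q0}
  B1 = {p1, q1}
p0 ∈ B0, q0 ∈ B0 → same block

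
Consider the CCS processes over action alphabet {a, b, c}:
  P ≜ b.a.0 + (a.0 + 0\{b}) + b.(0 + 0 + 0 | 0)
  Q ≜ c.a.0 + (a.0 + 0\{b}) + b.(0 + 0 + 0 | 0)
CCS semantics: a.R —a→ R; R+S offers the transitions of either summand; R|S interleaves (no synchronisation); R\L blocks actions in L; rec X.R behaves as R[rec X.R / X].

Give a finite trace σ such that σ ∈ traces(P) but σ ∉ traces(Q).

ba

P's transition system — 4 states:
  u0 = b.a.0 + (a.0 + 0\{b}) + b.(0 + 0 + 0 | 0) ⊢ -a-> u1, -b-> u2, -b-> u3
  u1 = 0 ⊢ (no moves)
  u2 = 0 + 0 + 0 | 0 ⊢ (no moves)
  u3 = a.0 ⊢ -a-> u1
Q's transition system — 4 states:
  v0 = c.a.0 + (a.0 + 0\{b}) + b.(0 + 0 + 0 | 0) ⊢ -a-> v1, -b-> v2, -c-> v3
  v1 = 0 ⊢ (no moves)
  v2 = 0 + 0 + 0 | 0 ⊢ (no moves)
  v3 = a.0 ⊢ -a-> v1
Run σ = ⟨ba⟩ on P: start {u0}
  after b @ step 1: {u2, u3}
  after a @ step 2: {u1}
  P completes σ.
Run σ = ⟨ba⟩ on Q: start {v0}
  after b @ step 1: {v2}
  after a @ step 2: no successor for Q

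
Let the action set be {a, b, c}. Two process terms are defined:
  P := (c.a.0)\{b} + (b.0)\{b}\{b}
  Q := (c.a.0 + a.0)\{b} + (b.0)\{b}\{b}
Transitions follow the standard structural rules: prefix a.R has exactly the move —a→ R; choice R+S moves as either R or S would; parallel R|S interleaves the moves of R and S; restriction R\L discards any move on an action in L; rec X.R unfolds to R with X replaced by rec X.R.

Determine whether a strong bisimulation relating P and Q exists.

P's transition system — 3 states:
  m0 = (c.a.0)\{b} + (b.0)\{b}\{b} has moves =c=> m1
  m1 = (a.0)\{b} has moves =a=> m2
  m2 = 0\{b} has moves stopped
Q's transition system — 3 states:
  n0 = (c.a.0 + a.0)\{b} + (b.0)\{b}\{b} has moves =a=> n1, =c=> n2
  n1 = 0\{b} has moves stopped
  n2 = (a.0)\{b} has moves =a=> n1
Coarsest stable partition (strong bisimilarity classes):
  B0 = {m0}
  B1 = {m1, n2}
  B2 = {m2, n1}
  B3 = {n0}
m0 ∈ B0, n0 ∈ B3 → different blocks

NO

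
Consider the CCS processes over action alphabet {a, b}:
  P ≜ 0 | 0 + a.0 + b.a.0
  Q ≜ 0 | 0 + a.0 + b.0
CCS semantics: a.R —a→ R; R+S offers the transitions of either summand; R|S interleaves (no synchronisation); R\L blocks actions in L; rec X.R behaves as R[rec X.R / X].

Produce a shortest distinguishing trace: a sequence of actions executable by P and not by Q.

ba

Reachable graph of P (3 states):
  u0 = 0 | 0 + a.0 + b.a.0 → --a--▸ u1, --b--▸ u2
  u1 = 0 → ∅
  u2 = a.0 → --a--▸ u1
Reachable graph of Q (2 states):
  v0 = 0 | 0 + a.0 + b.0 → --a--▸ v1, --b--▸ v1
  v1 = 0 → ∅
Trace ⟨ba⟩ through P, begin at {u0}:
  after b @ step 1: {u2}
  after a @ step 2: {u1}
  P completes σ.
Trace ⟨ba⟩ through Q, begin at {v0}:
  after b @ step 1: {v1}
  after a @ step 2: no successor for Q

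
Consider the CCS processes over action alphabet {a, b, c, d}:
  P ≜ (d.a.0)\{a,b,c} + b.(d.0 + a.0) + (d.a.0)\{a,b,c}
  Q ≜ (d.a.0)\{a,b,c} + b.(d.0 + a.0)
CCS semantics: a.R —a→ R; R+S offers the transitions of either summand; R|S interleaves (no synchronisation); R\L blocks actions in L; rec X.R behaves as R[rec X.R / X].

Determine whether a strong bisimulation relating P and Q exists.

Reachable graph of P (4 states):
  m0 = (d.a.0)\{a,b,c} + b.(d.0 + a.0) + (d.a.0)\{a,b,c} | -b-> m1, -d-> m2
  m1 = d.0 + a.0 | -a-> m3, -d-> m3
  m2 = (a.0)\{a,b,c} | ∅
  m3 = 0 | ∅
Reachable graph of Q (4 states):
  n0 = (d.a.0)\{a,b,c} + b.(d.0 + a.0) | -b-> n1, -d-> n2
  n1 = d.0 + a.0 | -a-> n3, -d-> n3
  n2 = (a.0)\{a,b,c} | ∅
  n3 = 0 | ∅
Coarsest stable partition (strong bisimilarity classes):
  B0 = {m0, n0}
  B1 = {m1, n1}
  B2 = {m2, m3, n2, n3}
m0 ∈ B0, n0 ∈ B0 → same block

bisimilar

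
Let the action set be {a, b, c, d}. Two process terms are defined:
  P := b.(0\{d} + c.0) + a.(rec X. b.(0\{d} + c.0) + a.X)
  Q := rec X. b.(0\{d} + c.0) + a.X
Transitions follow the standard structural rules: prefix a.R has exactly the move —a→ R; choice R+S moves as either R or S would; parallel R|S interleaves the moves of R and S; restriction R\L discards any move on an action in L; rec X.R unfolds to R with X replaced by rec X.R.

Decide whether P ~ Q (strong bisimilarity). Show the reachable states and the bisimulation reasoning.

P ~ Q

LTS(P): 4 reachable states
  u0 = b.(0\{d} + c.0) + a.(rec X. b.(0\{d} + c.0) + a.X) has moves -a-> u1, -b-> u2
  u1 = rec X. b.(0\{d} + c.0) + a.X has moves -a-> u1, -b-> u2
  u2 = 0\{d} + c.0 has moves -c-> u3
  u3 = 0 has moves ·
LTS(Q): 3 reachable states
  v0 = rec X. b.(0\{d} + c.0) + a.X has moves -a-> v0, -b-> v1
  v1 = 0\{d} + c.0 has moves -c-> v2
  v2 = 0 has moves ·
Bisimilarity quotient blocks:
  B0 = {u0, u1, v0}
  B1 = {u2, v1}
  B2 = {u3, v2}
u0 ∈ B0, v0 ∈ B0 → same block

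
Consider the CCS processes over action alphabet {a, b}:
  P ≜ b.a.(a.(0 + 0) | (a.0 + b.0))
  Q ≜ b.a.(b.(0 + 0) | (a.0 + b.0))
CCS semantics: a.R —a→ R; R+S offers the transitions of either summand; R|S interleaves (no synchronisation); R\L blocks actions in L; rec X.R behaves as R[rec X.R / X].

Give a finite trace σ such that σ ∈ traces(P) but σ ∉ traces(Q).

Reachable graph of P (6 states):
  m0 = b.a.(a.(0 + 0) | (a.0 + b.0)) | -b-> m1
  m1 = a.(a.(0 + 0) | (a.0 + b.0)) | -a-> m2
  m2 = a.(0 + 0) | (a.0 + b.0) | -a-> m3, -a-> m4, -b-> m4
  m3 = (0 + 0) | (a.0 + b.0) | -a-> m5, -b-> m5
  m4 = a.(0 + 0) | 0 | -a-> m5
  m5 = (0 + 0) | 0 | deadlocked
Reachable graph of Q (6 states):
  n0 = b.a.(b.(0 + 0) | (a.0 + b.0)) | -b-> n1
  n1 = a.(b.(0 + 0) | (a.0 + b.0)) | -a-> n2
  n2 = b.(0 + 0) | (a.0 + b.0) | -a-> n3, -b-> n3, -b-> n4
  n3 = b.(0 + 0) | 0 | -b-> n5
  n4 = (0 + 0) | (a.0 + b.0) | -a-> n5, -b-> n5
  n5 = (0 + 0) | 0 | deadlocked
Executing baaa from P (initial set {m0}):
  step 1 (b): {m1}
  step 2 (a): {m2}
  step 3 (a): {m3, m4}
  step 4 (a): {m5}
  ✓ P
Executing baaa from Q (initial set {n0}):
  step 1 (b): {n1}
  step 2 (a): {n2}
  step 3 (a): {n3}
  step 4 (a): ∅ (Q stuck)

baaa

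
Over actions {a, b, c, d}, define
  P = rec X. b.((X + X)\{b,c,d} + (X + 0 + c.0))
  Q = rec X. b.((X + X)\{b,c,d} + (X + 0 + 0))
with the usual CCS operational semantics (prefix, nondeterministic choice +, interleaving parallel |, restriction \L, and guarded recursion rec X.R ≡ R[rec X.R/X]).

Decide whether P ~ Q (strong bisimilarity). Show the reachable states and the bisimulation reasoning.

Reachable graph of P (3 states):
  m0 = rec X. b.((X + X)\{b,c,d} + (X + 0 + c.0)) :: =b=> m1
  m1 = ((rec X. b.((X + X)\{b,c,d} + (X + 0 + c.0))) + (rec X. b.((X + X)\{b,c,d} + (X + 0 + c.0))))\{b,c,d} + ((rec X. b.((X + X)\{b,c,d} + (X + 0 + c.0))) + 0 + c.0) :: =b=> m1, =c=> m2
  m2 = 0 :: ∅
Reachable graph of Q (2 states):
  n0 = rec X. b.((X + X)\{b,c,d} + (X + 0 + 0)) :: =b=> n1
  n1 = ((rec X. b.((X + X)\{b,c,d} + (X + 0 + 0))) + (rec X. b.((X + X)\{b,c,d} + (X + 0 + 0))))\{b,c,d} + ((rec X. b.((X + X)\{b,c,d} + (X + 0 + 0))) + 0 + 0) :: =b=> n1
Partition-refinement fixed point:
  B0 = {m0}
  B1 = {m1}
  B2 = {m2}
  B3 = {n0, n1}
m0 ∈ B0, n0 ∈ B3 → different blocks

P ≁ Q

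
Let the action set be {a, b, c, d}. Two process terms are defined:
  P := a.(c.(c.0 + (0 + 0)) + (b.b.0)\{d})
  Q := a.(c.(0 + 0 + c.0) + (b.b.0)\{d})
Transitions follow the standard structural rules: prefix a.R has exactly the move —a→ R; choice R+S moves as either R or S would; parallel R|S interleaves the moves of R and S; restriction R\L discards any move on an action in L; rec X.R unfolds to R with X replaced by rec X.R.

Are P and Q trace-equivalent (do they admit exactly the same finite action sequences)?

YES

Reachable graph of P (6 states):
  s0 = a.(c.(c.0 + (0 + 0)) + (b.b.0)\{d}) | --a--▸ s1
  s1 = c.(c.0 + (0 + 0)) + (b.b.0)\{d} | --b--▸ s2, --c--▸ s3
  s2 = (b.0)\{d} | --b--▸ s4
  s3 = c.0 + (0 + 0) | --c--▸ s5
  s4 = 0\{d} | (no moves)
  s5 = 0 | (no moves)
Reachable graph of Q (6 states):
  t0 = a.(c.(0 + 0 + c.0) + (b.b.0)\{d}) | --a--▸ t1
  t1 = c.(0 + 0 + c.0) + (b.b.0)\{d} | --b--▸ t2, --c--▸ t3
  t2 = (b.0)\{d} | --b--▸ t4
  t3 = 0 + 0 + c.0 | --c--▸ t5
  t4 = 0\{d} | (no moves)
  t5 = 0 | (no moves)
Bisimilarity quotient blocks:
  B0 = {s0, t0}
  B1 = {s1, t1}
  B2 = {s3, t3}
  B3 = {s4, s5, t4, t5}
  B4 = {s2, t2}
s0 ∈ B0, t0 ∈ B0 → same block
Bisimilar ⇒ trace-equivalent.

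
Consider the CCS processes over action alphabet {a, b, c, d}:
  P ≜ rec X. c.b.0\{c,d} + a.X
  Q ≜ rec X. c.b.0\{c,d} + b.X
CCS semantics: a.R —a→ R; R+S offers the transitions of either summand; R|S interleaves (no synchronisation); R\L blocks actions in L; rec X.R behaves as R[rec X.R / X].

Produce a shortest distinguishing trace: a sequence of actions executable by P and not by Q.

Reachable graph of P (3 states):
  u0 = rec X. c.b.0\{c,d} + a.X :: =a=> u0, =c=> u1
  u1 = b.0\{c,d} :: =b=> u2
  u2 = 0\{c,d} :: ·
Reachable graph of Q (3 states):
  v0 = rec X. c.b.0\{c,d} + b.X :: =b=> v0, =c=> v1
  v1 = b.0\{c,d} :: =b=> v2
  v2 = 0\{c,d} :: ·
Run σ = ⟨a⟩ on P: start {u0}
  step 1 (a): {u0}
  P completes σ.
Run σ = ⟨a⟩ on Q: start {v0}
  step 1 (a): ∅  — Q cannot continue

a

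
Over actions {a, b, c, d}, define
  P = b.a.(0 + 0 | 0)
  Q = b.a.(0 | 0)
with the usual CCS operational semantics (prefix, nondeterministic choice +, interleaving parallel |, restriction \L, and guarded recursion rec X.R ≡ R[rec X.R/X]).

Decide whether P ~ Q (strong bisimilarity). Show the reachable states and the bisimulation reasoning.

LTS(P): 3 reachable states
  u0 = b.a.(0 + 0 | 0) :: —b→ u1
  u1 = a.(0 + 0 | 0) :: —a→ u2
  u2 = 0 + 0 | 0 :: ·
LTS(Q): 3 reachable states
  v0 = b.a.(0 | 0) :: —b→ v1
  v1 = a.(0 | 0) :: —a→ v2
  v2 = 0 | 0 :: ·
Bisimilarity quotient blocks:
  B0 = {u0, v0}
  B1 = {u1, v1}
  B2 = {u2, v2}
u0 ∈ B0, v0 ∈ B0 → same block

YES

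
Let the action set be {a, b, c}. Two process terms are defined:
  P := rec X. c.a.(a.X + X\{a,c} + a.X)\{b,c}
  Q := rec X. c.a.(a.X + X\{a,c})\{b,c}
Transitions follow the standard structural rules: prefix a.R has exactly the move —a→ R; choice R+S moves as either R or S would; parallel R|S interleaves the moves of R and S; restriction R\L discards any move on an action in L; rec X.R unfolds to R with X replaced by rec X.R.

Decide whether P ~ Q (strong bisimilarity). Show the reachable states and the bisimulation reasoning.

P's transition system — 4 states:
  p0 = rec X. c.a.(a.X + X\{a,c} + a.X)\{b,c} :: —c→ p1
  p1 = a.(a.(rec X. c.a.(a.X + X\{a,c} + a.X)\{b,c}) + (rec X. c.a.(a.X + X\{a,c} + a.X)\{b,c})\{a,c} + a.(rec X. c.a.(a.X + X\{a,c} + a.X)\{b,c}))\{b,c} :: —a→ p2
  p2 = (a.(rec X. c.a.(a.X + X\{a,c} + a.X)\{b,c}) + (rec X. c.a.(a.X + X\{a,c} + a.X)\{b,c})\{a,c} + a.(rec X. c.a.(a.X + X\{a,c} + a.X)\{b,c}))\{b,c} :: —a→ p3
  p3 = (rec X. c.a.(a.X + X\{a,c} + a.X)\{b,c})\{b,c} :: ·
Q's transition system — 4 states:
  q0 = rec X. c.a.(a.X + X\{a,c})\{b,c} :: —c→ q1
  q1 = a.(a.(rec X. c.a.(a.X + X\{a,c})\{b,c}) + (rec X. c.a.(a.X + X\{a,c})\{b,c})\{a,c})\{b,c} :: —a→ q2
  q2 = (a.(rec X. c.a.(a.X + X\{a,c})\{b,c}) + (rec X. c.a.(a.X + X\{a,c})\{b,c})\{a,c})\{b,c} :: —a→ q3
  q3 = (rec X. c.a.(a.X + X\{a,c})\{b,c})\{b,c} :: ·
Coarsest stable partition (strong bisimilarity classes):
  B0 = {p0, q0}
  B1 = {p1, q1}
  B2 = {p2, q2}
  B3 = {p3, q3}
p0 ∈ B0, q0 ∈ B0 → same block

bisimilar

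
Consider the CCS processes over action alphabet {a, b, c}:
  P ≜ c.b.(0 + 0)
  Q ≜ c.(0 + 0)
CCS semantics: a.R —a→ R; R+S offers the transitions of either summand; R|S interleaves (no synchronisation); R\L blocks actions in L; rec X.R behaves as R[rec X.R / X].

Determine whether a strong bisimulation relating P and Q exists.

NO

Reachable graph of P (3 states):
  m0 = c.b.(0 + 0) :: —c→ m1
  m1 = b.(0 + 0) :: —b→ m2
  m2 = 0 + 0 :: (no moves)
Reachable graph of Q (2 states):
  n0 = c.(0 + 0) :: —c→ n1
  n1 = 0 + 0 :: (no moves)
Bisimilarity quotient blocks:
  B0 = {m0}
  B1 = {m1}
  B2 = {m2, n1}
  B3 = {n0}
m0 ∈ B0, n0 ∈ B3 → different blocks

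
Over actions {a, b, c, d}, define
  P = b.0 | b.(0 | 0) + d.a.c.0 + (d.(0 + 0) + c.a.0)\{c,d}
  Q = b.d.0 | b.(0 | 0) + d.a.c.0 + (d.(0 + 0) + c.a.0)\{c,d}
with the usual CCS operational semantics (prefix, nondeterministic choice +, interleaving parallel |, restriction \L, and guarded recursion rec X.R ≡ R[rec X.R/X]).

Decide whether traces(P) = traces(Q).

P's transition system — 7 states:
  m0 = b.0 | b.(0 | 0) + d.a.c.0 + (d.(0 + 0) + c.a.0)\{c,d} :: ··b··> m1, ··b··> m2, ··d··> m3
  m1 = 0 | b.(0 | 0) :: ··b··> m4
  m2 = b.0 | (0 | 0) :: ··b··> m4
  m3 = a.c.0 :: ··a··> m5
  m4 = 0 | (0 | 0) :: deadlocked
  m5 = c.0 :: ··c··> m6
  m6 = 0 :: deadlocked
Q's transition system — 9 states:
  n0 = b.d.0 | b.(0 | 0) + d.a.c.0 + (d.(0 + 0) + c.a.0)\{c,d} :: ··b··> n1, ··b··> n2, ··d··> n3
  n1 = b.d.0 | (0 | 0) :: ··b··> n4
  n2 = d.0 | b.(0 | 0) :: ··b··> n4, ··d··> n5
  n3 = a.c.0 :: ··a··> n6
  n4 = d.0 | (0 | 0) :: ··d··> n7
  n5 = 0 | b.(0 | 0) :: ··b··> n7
  n6 = c.0 :: ··c··> n8
  n7 = 0 | (0 | 0) :: deadlocked
  n8 = 0 :: deadlocked
Trace ⟨bd⟩ through Q, begin at {n0}:
  [1] b ⇒ {n1, n2}
  [2] d ⇒ {n5}
  Q completes σ.
Trace ⟨bd⟩ through P, begin at {m0}:
  [1] b ⇒ {m1, m2}
  [2] d ⇒ ∅  — P cannot continue

NO — witness ⟨bd⟩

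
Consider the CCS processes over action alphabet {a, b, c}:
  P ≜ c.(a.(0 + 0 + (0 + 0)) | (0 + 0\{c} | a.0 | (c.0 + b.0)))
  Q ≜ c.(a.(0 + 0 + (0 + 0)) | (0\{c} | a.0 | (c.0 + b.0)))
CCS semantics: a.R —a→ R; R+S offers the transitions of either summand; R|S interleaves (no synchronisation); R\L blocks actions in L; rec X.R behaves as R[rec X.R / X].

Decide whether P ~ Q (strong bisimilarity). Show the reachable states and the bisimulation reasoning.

LTS(P): 9 reachable states
  p0 = c.(a.(0 + 0 + (0 + 0)) | (0 + 0\{c} | a.0 | (c.0 + b.0))) | —c→ p1
  p1 = a.(0 + 0 + (0 + 0)) | (0 + 0\{c} | a.0 | (c.0 + b.0)) | —a→ p2, —a→ p3, —b→ p4, —c→ p4
  p2 = (0 + 0 + (0 + 0)) | (0 + 0\{c} | a.0 | (c.0 + b.0)) | —a→ p5, —b→ p6, —c→ p6
  p3 = a.(0 + 0 + (0 + 0)) | (0\{c} | 0 | (c.0 + b.0)) | —a→ p5, —b→ p7, —c→ p7
  p4 = a.(0 + 0 + (0 + 0)) | (0\{c} | a.0 | 0) | —a→ p6, —a→ p7
  p5 = (0 + 0 + (0 + 0)) | (0\{c} | 0 | (c.0 + b.0)) | —b→ p8, —c→ p8
  p6 = (0 + 0 + (0 + 0)) | (0\{c} | a.0 | 0) | —a→ p8
  p7 = a.(0 + 0 + (0 + 0)) | (0\{c} | 0 | 0) | —a→ p8
  p8 = (0 + 0 + (0 + 0)) | (0\{c} | 0 | 0) | ∅
LTS(Q): 9 reachable states
  q0 = c.(a.(0 + 0 + (0 + 0)) | (0\{c} | a.0 | (c.0 + b.0))) | —c→ q1
  q1 = a.(0 + 0 + (0 + 0)) | (0\{c} | a.0 | (c.0 + b.0)) | —a→ q2, —a→ q3, —b→ q4, —c→ q4
  q2 = (0 + 0 + (0 + 0)) | (0\{c} | a.0 | (c.0 + b.0)) | —a→ q5, —b→ q6, —c→ q6
  q3 = a.(0 + 0 + (0 + 0)) | (0\{c} | 0 | (c.0 + b.0)) | —a→ q5, —b→ q7, —c→ q7
  q4 = a.(0 + 0 + (0 + 0)) | (0\{c} | a.0 | 0) | —a→ q6, —a→ q7
  q5 = (0 + 0 + (0 + 0)) | (0\{c} | 0 | (c.0 + b.0)) | —b→ q8, —c→ q8
  q6 = (0 + 0 + (0 + 0)) | (0\{c} | a.0 | 0) | —a→ q8
  q7 = a.(0 + 0 + (0 + 0)) | (0\{c} | 0 | 0) | —a→ q8
  q8 = (0 + 0 + (0 + 0)) | (0\{c} | 0 | 0) | ∅
Bisimilarity quotient blocks:
  B0 = {p0, q0}
  B1 = {p1, q1}
  B2 = {p4, q4}
  B3 = {p6, p7, q6, q7}
  B4 = {p8, q8}
  B5 = {p2, p3, q2, q3}
  B6 = {p5, q5}
p0 ∈ B0, q0 ∈ B0 → same block

P ~ Q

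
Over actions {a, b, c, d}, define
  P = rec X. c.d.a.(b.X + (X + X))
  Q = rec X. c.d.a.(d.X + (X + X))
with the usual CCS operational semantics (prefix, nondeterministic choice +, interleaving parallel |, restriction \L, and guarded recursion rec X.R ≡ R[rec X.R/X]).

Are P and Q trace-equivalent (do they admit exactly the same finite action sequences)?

Reachable graph of P (4 states):
  s0 = rec X. c.d.a.(b.X + (X + X)) has moves ··c··> s1
  s1 = d.a.(b.(rec X. c.d.a.(b.X + (X + X))) + ((rec X. c.d.a.(b.X + (X + X))) + (rec X. c.d.a.(b.X + (X + X))))) has moves ··d··> s2
  s2 = a.(b.(rec X. c.d.a.(b.X + (X + X))) + ((rec X. c.d.a.(b.X + (X + X))) + (rec X. c.d.a.(b.X + (X + X))))) has moves ··a··> s3
  s3 = b.(rec X. c.d.a.(b.X + (X + X))) + ((rec X. c.d.a.(b.X + (X + X))) + (rec X. c.d.a.(b.X + (X + X)))) has moves ··b··> s0, ··c··> s1
Reachable graph of Q (4 states):
  t0 = rec X. c.d.a.(d.X + (X + X)) has moves ··c··> t1
  t1 = d.a.(d.(rec X. c.d.a.(d.X + (X + X))) + ((rec X. c.d.a.(d.X + (X + X))) + (rec X. c.d.a.(d.X + (X + X))))) has moves ··d··> t2
  t2 = a.(d.(rec X. c.d.a.(d.X + (X + X))) + ((rec X. c.d.a.(d.X + (X + X))) + (rec X. c.d.a.(d.X + (X + X))))) has moves ··a··> t3
  t3 = d.(rec X. c.d.a.(d.X + (X + X))) + ((rec X. c.d.a.(d.X + (X + X))) + (rec X. c.d.a.(d.X + (X + X)))) has moves ··c··> t1, ··d··> t0
Trace ⟨cdab⟩ through P, begin at {s0}:
  step 1 (c): {s1}
  step 2 (d): {s2}
  step 3 (a): {s3}
  step 4 (b): {s0}
  — P admits the full trace.
Trace ⟨cdab⟩ through Q, begin at {t0}:
  step 1 (c): {t1}
  step 2 (d): {t2}
  step 3 (a): {t3}
  step 4 (b): ∅  — Q cannot continue

NO — witness ⟨cdab⟩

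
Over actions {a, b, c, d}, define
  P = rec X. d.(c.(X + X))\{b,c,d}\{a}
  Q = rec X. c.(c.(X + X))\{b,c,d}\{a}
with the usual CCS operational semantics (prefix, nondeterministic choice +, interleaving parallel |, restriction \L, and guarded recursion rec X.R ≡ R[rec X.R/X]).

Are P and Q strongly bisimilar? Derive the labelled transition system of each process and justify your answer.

LTS(P): 2 reachable states
  m0 = rec X. d.(c.(X + X))\{b,c,d}\{a} :: --d--▸ m1
  m1 = (c.((rec X. d.(c.(X + X))\{b,c,d}\{a}) + (rec X. d.(c.(X + X))\{b,c,d}\{a})))\{b,c,d}\{a} :: deadlocked
LTS(Q): 2 reachable states
  n0 = rec X. c.(c.(X + X))\{b,c,d}\{a} :: --c--▸ n1
  n1 = (c.((rec X. c.(c.(X + X))\{b,c,d}\{a}) + (rec X. c.(c.(X + X))\{b,c,d}\{a})))\{b,c,d}\{a} :: deadlocked
Partition-refinement fixed point:
  B0 = {m0}
  B1 = {m1, n1}
  B2 = {n0}
m0 ∈ B0, n0 ∈ B2 → different blocks

NO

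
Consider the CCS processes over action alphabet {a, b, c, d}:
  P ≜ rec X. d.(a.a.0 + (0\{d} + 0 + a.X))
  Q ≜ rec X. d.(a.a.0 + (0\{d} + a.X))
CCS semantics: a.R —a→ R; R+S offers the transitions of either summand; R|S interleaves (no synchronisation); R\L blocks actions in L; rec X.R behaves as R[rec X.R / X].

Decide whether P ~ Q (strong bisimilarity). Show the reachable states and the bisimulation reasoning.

P ~ Q

Reachable graph of P (4 states):
  m0 = rec X. d.(a.a.0 + (0\{d} + 0 + a.X)) → —d→ m1
  m1 = a.a.0 + (0\{d} + 0 + a.(rec X. d.(a.a.0 + (0\{d} + 0 + a.X)))) → —a→ m0, —a→ m2
  m2 = a.0 → —a→ m3
  m3 = 0 → stopped
Reachable graph of Q (4 states):
  n0 = rec X. d.(a.a.0 + (0\{d} + a.X)) → —d→ n1
  n1 = a.a.0 + (0\{d} + a.(rec X. d.(a.a.0 + (0\{d} + a.X)))) → —a→ n0, —a→ n2
  n2 = a.0 → —a→ n3
  n3 = 0 → stopped
Partition-refinement fixed point:
  B0 = {m0, n0}
  B1 = {m1, n1}
  B2 = {m2, n2}
  B3 = {m3, n3}
m0 ∈ B0, n0 ∈ B0 → same block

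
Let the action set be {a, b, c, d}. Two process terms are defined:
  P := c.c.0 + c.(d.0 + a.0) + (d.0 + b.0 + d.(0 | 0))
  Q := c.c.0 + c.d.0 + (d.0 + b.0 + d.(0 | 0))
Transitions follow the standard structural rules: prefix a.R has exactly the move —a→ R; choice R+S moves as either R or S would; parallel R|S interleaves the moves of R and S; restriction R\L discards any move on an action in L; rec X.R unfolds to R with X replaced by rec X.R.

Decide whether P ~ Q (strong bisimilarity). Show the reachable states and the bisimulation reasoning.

P's transition system — 5 states:
  s0 = c.c.0 + c.(d.0 + a.0) + (d.0 + b.0 + d.(0 | 0)) :: -b-> s1, -c-> s2, -c-> s3, -d-> s1, -d-> s4
  s1 = 0 :: deadlocked
  s2 = c.0 :: -c-> s1
  s3 = d.0 + a.0 :: -a-> s1, -d-> s1
  s4 = 0 | 0 :: deadlocked
Q's transition system — 5 states:
  t0 = c.c.0 + c.d.0 + (d.0 + b.0 + d.(0 | 0)) :: -b-> t1, -c-> t2, -c-> t3, -d-> t1, -d-> t4
  t1 = 0 :: deadlocked
  t2 = c.0 :: -c-> t1
  t3 = d.0 :: -d-> t1
  t4 = 0 | 0 :: deadlocked
Bisimilarity quotient blocks:
  B0 = {s0}
  B1 = {s1, s4, t1, t4}
  B2 = {s3}
  B3 = {s2, t2}
  B4 = {t0}
  B5 = {t3}
s0 ∈ B0, t0 ∈ B4 → different blocks

not bisimilar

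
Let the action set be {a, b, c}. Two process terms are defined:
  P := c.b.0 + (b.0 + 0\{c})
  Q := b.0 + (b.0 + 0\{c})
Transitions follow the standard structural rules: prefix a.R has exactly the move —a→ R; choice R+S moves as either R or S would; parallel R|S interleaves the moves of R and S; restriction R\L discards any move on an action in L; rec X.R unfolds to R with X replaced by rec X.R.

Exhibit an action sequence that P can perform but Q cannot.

c

P's transition system — 3 states:
  p0 = c.b.0 + (b.0 + 0\{c}) → -b-> p1, -c-> p2
  p1 = 0 → deadlocked
  p2 = b.0 → -b-> p1
Q's transition system — 2 states:
  q0 = b.0 + (b.0 + 0\{c}) → -b-> q1
  q1 = 0 → deadlocked
Executing c from P (initial set {p0}):
  [1] c ⇒ {p2}
  — P admits the full trace.
Executing c from Q (initial set {q0}):
  [1] c ⇒ no successor for Q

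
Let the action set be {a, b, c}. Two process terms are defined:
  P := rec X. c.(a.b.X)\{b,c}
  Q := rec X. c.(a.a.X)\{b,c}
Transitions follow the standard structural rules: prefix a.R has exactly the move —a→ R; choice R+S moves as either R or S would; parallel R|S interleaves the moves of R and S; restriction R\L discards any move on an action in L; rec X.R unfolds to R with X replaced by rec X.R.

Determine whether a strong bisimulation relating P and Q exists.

LTS(P): 3 reachable states
  u0 = rec X. c.(a.b.X)\{b,c} ⊢ --c--▸ u1
  u1 = (a.b.(rec X. c.(a.b.X)\{b,c}))\{b,c} ⊢ --a--▸ u2
  u2 = (b.(rec X. c.(a.b.X)\{b,c}))\{b,c} ⊢ ·
LTS(Q): 4 reachable states
  v0 = rec X. c.(a.a.X)\{b,c} ⊢ --c--▸ v1
  v1 = (a.a.(rec X. c.(a.a.X)\{b,c}))\{b,c} ⊢ --a--▸ v2
  v2 = (a.(rec X. c.(a.a.X)\{b,c}))\{b,c} ⊢ --a--▸ v3
  v3 = (rec X. c.(a.a.X)\{b,c})\{b,c} ⊢ ·
Partition-refinement fixed point:
  B0 = {u0}
  B1 = {u1, v2}
  B2 = {u2, v3}
  B3 = {v0}
  B4 = {v1}
u0 ∈ B0, v0 ∈ B3 → different blocks

P ≁ Q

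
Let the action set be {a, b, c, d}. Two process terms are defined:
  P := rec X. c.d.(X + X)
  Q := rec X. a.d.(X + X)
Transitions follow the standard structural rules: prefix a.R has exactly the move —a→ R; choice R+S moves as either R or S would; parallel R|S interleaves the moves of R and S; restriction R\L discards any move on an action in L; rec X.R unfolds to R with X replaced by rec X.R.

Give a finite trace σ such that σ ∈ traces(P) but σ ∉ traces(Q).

c

Reachable graph of P (3 states):
  m0 = rec X. c.d.(X + X) ⊢ --c--▸ m1
  m1 = d.((rec X. c.d.(X + X)) + (rec X. c.d.(X + X))) ⊢ --d--▸ m2
  m2 = (rec X. c.d.(X + X)) + (rec X. c.d.(X + X)) ⊢ --c--▸ m1
Reachable graph of Q (3 states):
  n0 = rec X. a.d.(X + X) ⊢ --a--▸ n1
  n1 = d.((rec X. a.d.(X + X)) + (rec X. a.d.(X + X))) ⊢ --d--▸ n2
  n2 = (rec X. a.d.(X + X)) + (rec X. a.d.(X + X)) ⊢ --a--▸ n1
Trace ⟨c⟩ through P, begin at {m0}:
  step 1 (c): {m1}
  — P admits the full trace.
Trace ⟨c⟩ through Q, begin at {n0}:
  step 1 (c): no successor for Q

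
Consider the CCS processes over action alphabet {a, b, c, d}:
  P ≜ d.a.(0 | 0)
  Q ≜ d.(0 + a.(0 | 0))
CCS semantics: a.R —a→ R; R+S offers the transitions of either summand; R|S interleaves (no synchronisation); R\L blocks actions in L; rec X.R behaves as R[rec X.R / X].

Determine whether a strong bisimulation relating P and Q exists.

YES

P's transition system — 3 states:
  s0 = d.a.(0 | 0) :: —d→ s1
  s1 = a.(0 | 0) :: —a→ s2
  s2 = 0 | 0 :: ·
Q's transition system — 3 states:
  t0 = d.(0 + a.(0 | 0)) :: —d→ t1
  t1 = 0 + a.(0 | 0) :: —a→ t2
  t2 = 0 | 0 :: ·
Partition-refinement fixed point:
  B0 = {s0, t0}
  B1 = {s1, t1}
  B2 = {s2, t2}
s0 ∈ B0, t0 ∈ B0 → same block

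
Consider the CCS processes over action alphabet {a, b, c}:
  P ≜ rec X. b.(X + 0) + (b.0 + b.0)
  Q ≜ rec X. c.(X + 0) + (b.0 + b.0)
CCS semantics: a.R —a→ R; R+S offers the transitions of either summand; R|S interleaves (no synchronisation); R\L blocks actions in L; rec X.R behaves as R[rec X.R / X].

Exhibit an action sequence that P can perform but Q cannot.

bb

Reachable graph of P (3 states):
  s0 = rec X. b.(X + 0) + (b.0 + b.0) :: —b→ s1, —b→ s2
  s1 = (rec X. b.(X + 0) + (b.0 + b.0)) + 0 :: —b→ s1, —b→ s2
  s2 = 0 :: ·
Reachable graph of Q (3 states):
  t0 = rec X. c.(X + 0) + (b.0 + b.0) :: —b→ t1, —c→ t2
  t1 = 0 :: ·
  t2 = (rec X. c.(X + 0) + (b.0 + b.0)) + 0 :: —b→ t1, —c→ t2
Run σ = ⟨bb⟩ on P: start {s0}
  after b @ step 1: {s1, s2}
  after b @ step 2: {s1, s2}
  — P admits the full trace.
Run σ = ⟨bb⟩ on Q: start {t0}
  after b @ step 1: {t1}
  after b @ step 2: no successor for Q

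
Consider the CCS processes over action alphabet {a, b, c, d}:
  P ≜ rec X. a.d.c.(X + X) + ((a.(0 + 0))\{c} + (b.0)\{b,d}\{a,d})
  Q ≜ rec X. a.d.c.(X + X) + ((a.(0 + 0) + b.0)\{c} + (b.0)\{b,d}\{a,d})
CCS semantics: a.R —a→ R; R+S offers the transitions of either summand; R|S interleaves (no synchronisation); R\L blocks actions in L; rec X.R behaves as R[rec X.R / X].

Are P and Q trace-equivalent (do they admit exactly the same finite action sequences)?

LTS(P): 5 reachable states
  m0 = rec X. a.d.c.(X + X) + ((a.(0 + 0))\{c} + (b.0)\{b,d}\{a,d}) | =a=> m1, =a=> m2
  m1 = (0 + 0)\{c} | deadlocked
  m2 = d.c.((rec X. a.d.c.(X + X) + ((a.(0 + 0))\{c} + (b.0)\{b,d}\{a,d})) + (rec X. a.d.c.(X + X) + ((a.(0 + 0))\{c} + (b.0)\{b,d}\{a,d}))) | =d=> m3
  m3 = c.((rec X. a.d.c.(X + X) + ((a.(0 + 0))\{c} + (b.0)\{b,d}\{a,d})) + (rec X. a.d.c.(X + X) + ((a.(0 + 0))\{c} + (b.0)\{b,d}\{a,d}))) | =c=> m4
  m4 = (rec X. a.d.c.(X + X) + ((a.(0 + 0))\{c} + (b.0)\{b,d}\{a,d})) + (rec X. a.d.c.(X + X) + ((a.(0 + 0))\{c} + (b.0)\{b,d}\{a,d})) | =a=> m1, =a=> m2
LTS(Q): 6 reachable states
  n0 = rec X. a.d.c.(X + X) + ((a.(0 + 0) + b.0)\{c} + (b.0)\{b,d}\{a,d}) | =a=> n1, =a=> n2, =b=> n3
  n1 = (0 + 0)\{c} | deadlocked
  n2 = d.c.((rec X. a.d.c.(X + X) + ((a.(0 + 0) + b.0)\{c} + (b.0)\{b,d}\{a,d})) + (rec X. a.d.c.(X + X) + ((a.(0 + 0) + b.0)\{c} + (b.0)\{b,d}\{a,d}))) | =d=> n4
  n3 = 0\{c} | deadlocked
  n4 = c.((rec X. a.d.c.(X + X) + ((a.(0 + 0) + b.0)\{c} + (b.0)\{b,d}\{a,d})) + (rec X. a.d.c.(X + X) + ((a.(0 + 0) + b.0)\{c} + (b.0)\{b,d}\{a,d}))) | =c=> n5
  n5 = (rec X. a.d.c.(X + X) + ((a.(0 + 0) + b.0)\{c} + (b.0)\{b,d}\{a,d})) + (rec X. a.d.c.(X + X) + ((a.(0 + 0) + b.0)\{c} + (b.0)\{b,d}\{a,d})) | =a=> n1, =a=> n2, =b=> n3
Executing b from Q (initial set {n0}):
  after b @ step 1: {n3}
  — Q admits the full trace.
Executing b from P (initial set {m0}):
  after b @ step 1: no successor for P

trace-distinct — witness ⟨b⟩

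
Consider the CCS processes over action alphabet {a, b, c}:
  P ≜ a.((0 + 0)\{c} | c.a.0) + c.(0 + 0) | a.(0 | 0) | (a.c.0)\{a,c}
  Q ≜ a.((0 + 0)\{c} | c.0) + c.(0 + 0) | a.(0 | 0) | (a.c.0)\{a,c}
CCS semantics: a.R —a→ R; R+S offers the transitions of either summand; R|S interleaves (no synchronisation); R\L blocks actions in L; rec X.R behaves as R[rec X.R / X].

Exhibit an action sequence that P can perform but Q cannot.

LTS(P): 7 reachable states
  s0 = a.((0 + 0)\{c} | c.a.0) + c.(0 + 0) | a.(0 | 0) | (a.c.0)\{a,c} ⊢ —a→ s1, —a→ s2, —c→ s3
  s1 = (0 + 0)\{c} | c.a.0 ⊢ —c→ s4
  s2 = c.(0 + 0) | (0 | 0) | (a.c.0)\{a,c} ⊢ —c→ s5
  s3 = (0 + 0) | a.(0 | 0) | (a.c.0)\{a,c} ⊢ —a→ s5
  s4 = (0 + 0)\{c} | a.0 ⊢ —a→ s6
  s5 = (0 + 0) | (0 | 0) | (a.c.0)\{a,c} ⊢ stopped
  s6 = (0 + 0)\{c} | 0 ⊢ stopped
LTS(Q): 6 reachable states
  t0 = a.((0 + 0)\{c} | c.0) + c.(0 + 0) | a.(0 | 0) | (a.c.0)\{a,c} ⊢ —a→ t1, —a→ t2, —c→ t3
  t1 = (0 + 0)\{c} | c.0 ⊢ —c→ t4
  t2 = c.(0 + 0) | (0 | 0) | (a.c.0)\{a,c} ⊢ —c→ t5
  t3 = (0 + 0) | a.(0 | 0) | (a.c.0)\{a,c} ⊢ —a→ t5
  t4 = (0 + 0)\{c} | 0 ⊢ stopped
  t5 = (0 + 0) | (0 | 0) | (a.c.0)\{a,c} ⊢ stopped
Run σ = ⟨aca⟩ on P: start {s0}
  after a @ step 1: {s1, s2}
  after c @ step 2: {s4, s5}
  after a @ step 3: {s6}
  P completes σ.
Run σ = ⟨aca⟩ on Q: start {t0}
  after a @ step 1: {t1, t2}
  after c @ step 2: {t4, t5}
  after a @ step 3: ∅  — Q cannot continue

aca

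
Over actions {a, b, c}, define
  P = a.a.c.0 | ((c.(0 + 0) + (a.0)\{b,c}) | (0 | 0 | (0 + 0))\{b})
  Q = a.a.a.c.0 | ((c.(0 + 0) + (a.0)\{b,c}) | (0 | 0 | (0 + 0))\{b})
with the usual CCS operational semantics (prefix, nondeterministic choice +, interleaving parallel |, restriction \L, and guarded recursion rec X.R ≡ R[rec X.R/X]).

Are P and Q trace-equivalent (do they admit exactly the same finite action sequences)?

P's transition system — 12 states:
  s0 = a.a.c.0 | ((c.(0 + 0) + (a.0)\{b,c}) | (0 | 0 | (0 + 0))\{b}) | —a→ s1, —a→ s2, —c→ s3
  s1 = a.a.c.0 | (0\{b,c} | (0 | 0 | (0 + 0))\{b}) | —a→ s4
  s2 = a.c.0 | ((c.(0 + 0) + (a.0)\{b,c}) | (0 | 0 | (0 + 0))\{b}) | —a→ s4, —a→ s5, —c→ s6
  s3 = a.a.c.0 | ((0 + 0) | (0 | 0 | (0 + 0))\{b}) | —a→ s6
  s4 = a.c.0 | (0\{b,c} | (0 | 0 | (0 + 0))\{b}) | —a→ s7
  s5 = c.0 | ((c.(0 + 0) + (a.0)\{b,c}) | (0 | 0 | (0 + 0))\{b}) | —a→ s7, —c→ s8, —c→ s9
  s6 = a.c.0 | ((0 + 0) | (0 | 0 | (0 + 0))\{b}) | —a→ s9
  s7 = c.0 | (0\{b,c} | (0 | 0 | (0 + 0))\{b}) | —c→ s10
  s8 = 0 | ((c.(0 + 0) + (a.0)\{b,c}) | (0 | 0 | (0 + 0))\{b}) | —a→ s10, —c→ s11
  s9 = c.0 | ((0 + 0) | (0 | 0 | (0 + 0))\{b}) | —c→ s11
  s10 = 0 | (0\{b,c} | (0 | 0 | (0 + 0))\{b}) | deadlocked
  s11 = 0 | ((0 + 0) | (0 | 0 | (0 + 0))\{b}) | deadlocked
Q's transition system — 15 states:
  t0 = a.a.a.c.0 | ((c.(0 + 0) + (a.0)\{b,c}) | (0 | 0 | (0 + 0))\{b}) | —a→ t1, —a→ t2, —c→ t3
  t1 = a.a.a.c.0 | (0\{b,c} | (0 | 0 | (0 + 0))\{b}) | —a→ t4
  t2 = a.a.c.0 | ((c.(0 + 0) + (a.0)\{b,c}) | (0 | 0 | (0 + 0))\{b}) | —a→ t4, —a→ t5, —c→ t6
  t3 = a.a.a.c.0 | ((0 + 0) | (0 | 0 | (0 + 0))\{b}) | —a→ t6
  t4 = a.a.c.0 | (0\{b,c} | (0 | 0 | (0 + 0))\{b}) | —a→ t7
  t5 = a.c.0 | ((c.(0 + 0) + (a.0)\{b,c}) | (0 | 0 | (0 + 0))\{b}) | —a→ t7, —a→ t8, —c→ t9
  t6 = a.a.c.0 | ((0 + 0) | (0 | 0 | (0 + 0))\{b}) | —a→ t9
  t7 = a.c.0 | (0\{b,c} | (0 | 0 | (0 + 0))\{b}) | —a→ t10
  t8 = c.0 | ((c.(0 + 0) + (a.0)\{b,c}) | (0 | 0 | (0 + 0))\{b}) | —a→ t10, —c→ t11, —c→ t12
  t9 = a.c.0 | ((0 + 0) | (0 | 0 | (0 + 0))\{b}) | —a→ t12
  t10 = c.0 | (0\{b,c} | (0 | 0 | (0 + 0))\{b}) | —c→ t13
  t11 = 0 | ((c.(0 + 0) + (a.0)\{b,c}) | (0 | 0 | (0 + 0))\{b}) | —a→ t13, —c→ t14
  t12 = c.0 | ((0 + 0) | (0 | 0 | (0 + 0))\{b}) | —c→ t14
  t13 = 0 | (0\{b,c} | (0 | 0 | (0 + 0))\{b}) | deadlocked
  t14 = 0 | ((0 + 0) | (0 | 0 | (0 + 0))\{b}) | deadlocked
Run σ = ⟨aacc⟩ on P: start {s0}
  after a @ step 1: {s1, s2}
  after a @ step 2: {s4, s5}
  after c @ step 3: {s8, s9}
  after c @ step 4: {s11}
  — P admits the full trace.
Run σ = ⟨aacc⟩ on Q: start {t0}
  after a @ step 1: {t1, t2}
  after a @ step 2: {t4, t5}
  after c @ step 3: {t9}
  after c @ step 4: ∅  — Q cannot continue

trace-distinct — witness ⟨aacc⟩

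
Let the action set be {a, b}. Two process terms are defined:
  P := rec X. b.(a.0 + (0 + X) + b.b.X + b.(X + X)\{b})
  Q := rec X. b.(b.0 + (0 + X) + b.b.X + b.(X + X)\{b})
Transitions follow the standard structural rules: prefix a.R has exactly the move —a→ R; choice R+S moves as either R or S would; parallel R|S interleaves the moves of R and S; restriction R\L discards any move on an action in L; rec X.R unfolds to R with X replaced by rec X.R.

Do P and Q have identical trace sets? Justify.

LTS(P): 5 reachable states
  u0 = rec X. b.(a.0 + (0 + X) + b.b.X + b.(X + X)\{b}) has moves -b-> u1
  u1 = a.0 + (0 + (rec X. b.(a.0 + (0 + X) + b.b.X + b.(X + X)\{b}))) + b.b.(rec X. b.(a.0 + (0 + X) + b.b.X + b.(X + X)\{b})) + b.((rec X. b.(a.0 + (0 + X) + b.b.X + b.(X + X)\{b})) + (rec X. b.(a.0 + (0 + X) + b.b.X + b.(X + X)\{b})))\{b} has moves -a-> u2, -b-> u1, -b-> u3, -b-> u4
  u2 = 0 has moves stopped
  u3 = ((rec X. b.(a.0 + (0 + X) + b.b.X + b.(X + X)\{b})) + (rec X. b.(a.0 + (0 + X) + b.b.X + b.(X + X)\{b})))\{b} has moves stopped
  u4 = b.(rec X. b.(a.0 + (0 + X) + b.b.X + b.(X + X)\{b})) has moves -b-> u0
LTS(Q): 5 reachable states
  v0 = rec X. b.(b.0 + (0 + X) + b.b.X + b.(X + X)\{b}) has moves -b-> v1
  v1 = b.0 + (0 + (rec X. b.(b.0 + (0 + X) + b.b.X + b.(X + X)\{b}))) + b.b.(rec X. b.(b.0 + (0 + X) + b.b.X + b.(X + X)\{b})) + b.((rec X. b.(b.0 + (0 + X) + b.b.X + b.(X + X)\{b})) + (rec X. b.(b.0 + (0 + X) + b.b.X + b.(X + X)\{b})))\{b} has moves -b-> v1, -b-> v2, -b-> v3, -b-> v4
  v2 = ((rec X. b.(b.0 + (0 + X) + b.b.X + b.(X + X)\{b})) + (rec X. b.(b.0 + (0 + X) + b.b.X + b.(X + X)\{b})))\{b} has moves stopped
  v3 = 0 has moves stopped
  v4 = b.(rec X. b.(b.0 + (0 + X) + b.b.X + b.(X + X)\{b})) has moves -b-> v0
Run σ = ⟨ba⟩ on P: start {u0}
  after b @ step 1: {u1}
  after a @ step 2: {u2}
  — P admits the full trace.
Run σ = ⟨ba⟩ on Q: start {v0}
  after b @ step 1: {v1}
  after a @ step 2: ∅ (Q stuck)

trace-distinct — witness ⟨ba⟩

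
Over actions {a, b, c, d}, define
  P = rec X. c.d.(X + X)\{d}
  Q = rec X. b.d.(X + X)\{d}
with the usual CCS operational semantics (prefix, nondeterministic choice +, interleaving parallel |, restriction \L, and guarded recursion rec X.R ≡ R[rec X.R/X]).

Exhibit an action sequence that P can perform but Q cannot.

c

Reachable graph of P (4 states):
  s0 = rec X. c.d.(X + X)\{d} | =c=> s1
  s1 = d.((rec X. c.d.(X + X)\{d}) + (rec X. c.d.(X + X)\{d}))\{d} | =d=> s2
  s2 = ((rec X. c.d.(X + X)\{d}) + (rec X. c.d.(X + X)\{d}))\{d} | =c=> s3
  s3 = (d.((rec X. c.d.(X + X)\{d}) + (rec X. c.d.(X + X)\{d}))\{d})\{d} | stopped
Reachable graph of Q (4 states):
  t0 = rec X. b.d.(X + X)\{d} | =b=> t1
  t1 = d.((rec X. b.d.(X + X)\{d}) + (rec X. b.d.(X + X)\{d}))\{d} | =d=> t2
  t2 = ((rec X. b.d.(X + X)\{d}) + (rec X. b.d.(X + X)\{d}))\{d} | =b=> t3
  t3 = (d.((rec X. b.d.(X + X)\{d}) + (rec X. b.d.(X + X)\{d}))\{d})\{d} | stopped
Run σ = ⟨c⟩ on P: start {s0}
  step 1 (c): {s1}
  — P admits the full trace.
Run σ = ⟨c⟩ on Q: start {t0}
  step 1 (c): ∅  — Q cannot continue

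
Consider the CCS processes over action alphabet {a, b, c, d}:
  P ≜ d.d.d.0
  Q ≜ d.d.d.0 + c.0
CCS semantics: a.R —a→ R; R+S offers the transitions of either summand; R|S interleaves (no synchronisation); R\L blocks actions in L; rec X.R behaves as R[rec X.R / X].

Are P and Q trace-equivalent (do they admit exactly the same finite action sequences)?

NO — witness ⟨c⟩

P's transition system — 4 states:
  u0 = d.d.d.0 → ··d··> u1
  u1 = d.d.0 → ··d··> u2
  u2 = d.0 → ··d··> u3
  u3 = 0 → stopped
Q's transition system — 4 states:
  v0 = d.d.d.0 + c.0 → ··c··> v1, ··d··> v2
  v1 = 0 → stopped
  v2 = d.d.0 → ··d··> v3
  v3 = d.0 → ··d··> v1
Trace ⟨c⟩ through Q, begin at {v0}:
  after c @ step 1: {v1}
  — Q admits the full trace.
Trace ⟨c⟩ through P, begin at {u0}:
  after c @ step 1: no successor for P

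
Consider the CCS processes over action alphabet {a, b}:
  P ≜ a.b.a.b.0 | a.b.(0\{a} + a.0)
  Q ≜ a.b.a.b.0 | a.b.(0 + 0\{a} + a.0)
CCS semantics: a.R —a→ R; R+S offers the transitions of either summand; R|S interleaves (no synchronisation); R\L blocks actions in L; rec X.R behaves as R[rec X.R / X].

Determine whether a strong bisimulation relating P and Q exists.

YES

P's transition system — 20 states:
  s0 = a.b.a.b.0 | a.b.(0\{a} + a.0) → --a--▸ s1, --a--▸ s2
  s1 = a.b.a.b.0 | b.(0\{a} + a.0) → --a--▸ s3, --b--▸ s4
  s2 = b.a.b.0 | a.b.(0\{a} + a.0) → --a--▸ s3, --b--▸ s5
  s3 = b.a.b.0 | b.(0\{a} + a.0) → --b--▸ s6, --b--▸ s7
  s4 = a.b.a.b.0 | (0\{a} + a.0) → --a--▸ s7, --a--▸ s8
  s5 = a.b.0 | a.b.(0\{a} + a.0) → --a--▸ s6, --a--▸ s9
  s6 = a.b.0 | b.(0\{a} + a.0) → --a--▸ s10, --b--▸ s11
  s7 = b.a.b.0 | (0\{a} + a.0) → --a--▸ s12, --b--▸ s11
  s8 = a.b.a.b.0 | 0 → --a--▸ s12
  s9 = b.0 | a.b.(0\{a} + a.0) → --a--▸ s10, --b--▸ s13
  s10 = b.0 | b.(0\{a} + a.0) → --b--▸ s14, --b--▸ s15
  s11 = a.b.0 | (0\{a} + a.0) → --a--▸ s15, --a--▸ s16
  s12 = b.a.b.0 | 0 → --b--▸ s16
  s13 = 0 | a.b.(0\{a} + a.0) → --a--▸ s14
  s14 = 0 | b.(0\{a} + a.0) → --b--▸ s17
  s15 = b.0 | (0\{a} + a.0) → --a--▸ s18, --b--▸ s17
  s16 = a.b.0 | 0 → --a--▸ s18
  s17 = 0 | (0\{a} + a.0) → --a--▸ s19
  s18 = b.0 | 0 → --b--▸ s19
  s19 = 0 | 0 → stopped
Q's transition system — 20 states:
  t0 = a.b.a.b.0 | a.b.(0 + 0\{a} + a.0) → --a--▸ t1, --a--▸ t2
  t1 = a.b.a.b.0 | b.(0 + 0\{a} + a.0) → --a--▸ t3, --b--▸ t4
  t2 = b.a.b.0 | a.b.(0 + 0\{a} + a.0) → --a--▸ t3, --b--▸ t5
  t3 = b.a.b.0 | b.(0 + 0\{a} + a.0) → --b--▸ t6, --b--▸ t7
  t4 = a.b.a.b.0 | (0 + 0\{a} + a.0) → --a--▸ t7, --a--▸ t8
  t5 = a.b.0 | a.b.(0 + 0\{a} + a.0) → --a--▸ t6, --a--▸ t9
  t6 = a.b.0 | b.(0 + 0\{a} + a.0) → --a--▸ t10, --b--▸ t11
  t7 = b.a.b.0 | (0 + 0\{a} + a.0) → --a--▸ t12, --b--▸ t11
  t8 = a.b.a.b.0 | 0 → --a--▸ t12
  t9 = b.0 | a.b.(0 + 0\{a} + a.0) → --a--▸ t10, --b--▸ t13
  t10 = b.0 | b.(0 + 0\{a} + a.0) → --b--▸ t14, --b--▸ t15
  t11 = a.b.0 | (0 + 0\{a} + a.0) → --a--▸ t15, --a--▸ t16
  t12 = b.a.b.0 | 0 → --b--▸ t16
  t13 = 0 | a.b.(0 + 0\{a} + a.0) → --a--▸ t14
  t14 = 0 | b.(0 + 0\{a} + a.0) → --b--▸ t17
  t15 = b.0 | (0 + 0\{a} + a.0) → --a--▸ t18, --b--▸ t17
  t16 = a.b.0 | 0 → --a--▸ t18
  t17 = 0 | (0 + 0\{a} + a.0) → --a--▸ t19
  t18 = b.0 | 0 → --b--▸ t19
  t19 = 0 | 0 → stopped
Coarsest stable partition (strong bisimilarity classes):
  B0 = {s0, t0}
  B1 = {s2, t2}
  B2 = {s5, t5}
  B3 = {s9, t9}
  B4 = {s13, t13}
  B5 = {s14, t14}
  B6 = {s17, t17}
  B7 = {s19, t19}
  B8 = {s10, t10}
  B9 = {s15, t15}
  B10 = {s18, t18}
  B11 = {s6, t6}
  B12 = {s11, t11}
  B13 = {s16, t16}
  B14 = {s3, t3}
  B15 = {s7, t7}
  B16 = {s12, t12}
  B17 = {s1, t1}
  B18 = {s4, t4}
  B19 = {s8, t8}
s0 ∈ B0, t0 ∈ B0 → same block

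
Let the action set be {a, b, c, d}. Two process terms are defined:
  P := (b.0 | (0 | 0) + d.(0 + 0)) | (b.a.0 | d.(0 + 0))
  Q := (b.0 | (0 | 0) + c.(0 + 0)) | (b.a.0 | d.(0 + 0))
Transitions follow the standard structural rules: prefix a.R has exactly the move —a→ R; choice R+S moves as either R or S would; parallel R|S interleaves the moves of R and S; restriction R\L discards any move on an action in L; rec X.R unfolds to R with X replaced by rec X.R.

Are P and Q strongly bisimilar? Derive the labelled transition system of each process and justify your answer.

P's transition system — 18 states:
  u0 = (b.0 | (0 | 0) + d.(0 + 0)) | (b.a.0 | d.(0 + 0)) ⊢ ··b··> u1, ··b··> u2, ··d··> u3, ··d··> u4
  u1 = (b.0 | (0 | 0) + d.(0 + 0)) | (a.0 | d.(0 + 0)) ⊢ ··a··> u5, ··b··> u6, ··d··> u7, ··d··> u8
  u2 = 0 | (0 | 0) | (b.a.0 | d.(0 + 0)) ⊢ ··b··> u6, ··d··> u9
  u3 = (0 + 0) | (b.a.0 | d.(0 + 0)) ⊢ ··b··> u7, ··d··> u10
  u4 = (b.0 | (0 | 0) + d.(0 + 0)) | (b.a.0 | (0 + 0)) ⊢ ··b··> u8, ··b··> u9, ··d··> u10
  u5 = (b.0 | (0 | 0) + d.(0 + 0)) | (0 | d.(0 + 0)) ⊢ ··b··> u11, ··d··> u12, ··d··> u13
  u6 = 0 | (0 | 0) | (a.0 | d.(0 + 0)) ⊢ ··a··> u11, ··d··> u14
  u7 = (0 + 0) | (a.0 | d.(0 + 0)) ⊢ ··a··> u12, ··d··> u15
  u8 = (b.0 | (0 | 0) + d.(0 + 0)) | (a.0 | (0 + 0)) ⊢ ··a··> u13, ··b··> u14, ··d··> u15
  u9 = 0 | (0 | 0) | (b.a.0 | (0 + 0)) ⊢ ··b··> u14
  u10 = (0 + 0) | (b.a.0 | (0 + 0)) ⊢ ··b··> u15
  u11 = 0 | (0 | 0) | (0 | d.(0 + 0)) ⊢ ··d··> u16
  u12 = (0 + 0) | (0 | d.(0 + 0)) ⊢ ··d··> u17
  u13 = (b.0 | (0 | 0) + d.(0 + 0)) | (0 | (0 + 0)) ⊢ ··b··> u16, ··d··> u17
  u14 = 0 | (0 | 0) | (a.0 | (0 + 0)) ⊢ ··a··> u16
  u15 = (0 + 0) | (a.0 | (0 + 0)) ⊢ ··a··> u17
  u16 = 0 | (0 | 0) | (0 | (0 + 0)) ⊢ ∅
  u17 = (0 + 0) | (0 | (0 + 0)) ⊢ ∅
Q's transition system — 18 states:
  v0 = (b.0 | (0 | 0) + c.(0 + 0)) | (b.a.0 | d.(0 + 0)) ⊢ ··b··> v1, ··b··> v2, ··c··> v3, ··d··> v4
  v1 = (b.0 | (0 | 0) + c.(0 + 0)) | (a.0 | d.(0 + 0)) ⊢ ··a··> v5, ··b··> v6, ··c··> v7, ··d··> v8
  v2 = 0 | (0 | 0) | (b.a.0 | d.(0 + 0)) ⊢ ··b··> v6, ··d··> v9
  v3 = (0 + 0) | (b.a.0 | d.(0 + 0)) ⊢ ··b··> v7, ··d··> v10
  v4 = (b.0 | (0 | 0) + c.(0 + 0)) | (b.a.0 | (0 + 0)) ⊢ ··b··> v8, ··b··> v9, ··c··> v10
  v5 = (b.0 | (0 | 0) + c.(0 + 0)) | (0 | d.(0 + 0)) ⊢ ··b··> v11, ··c··> v12, ··d··> v13
  v6 = 0 | (0 | 0) | (a.0 | d.(0 + 0)) ⊢ ··a··> v11, ··d··> v14
  v7 = (0 + 0) | (a.0 | d.(0 + 0)) ⊢ ··a··> v12, ··d··> v15
  v8 = (b.0 | (0 | 0) + c.(0 + 0)) | (a.0 | (0 + 0)) ⊢ ··a··> v13, ··b··> v14, ··c··> v15
  v9 = 0 | (0 | 0) | (b.a.0 | (0 + 0)) ⊢ ··b··> v14
  v10 = (0 + 0) | (b.a.0 | (0 + 0)) ⊢ ··b··> v15
  v11 = 0 | (0 | 0) | (0 | d.(0 + 0)) ⊢ ··d··> v16
  v12 = (0 + 0) | (0 | d.(0 + 0)) ⊢ ··d··> v17
  v13 = (b.0 | (0 | 0) + c.(0 + 0)) | (0 | (0 + 0)) ⊢ ··b··> v16, ··c··> v17
  v14 = 0 | (0 | 0) | (a.0 | (0 + 0)) ⊢ ··a··> v16
  v15 = (0 + 0) | (a.0 | (0 + 0)) ⊢ ··a··> v17
  v16 = 0 | (0 | 0) | (0 | (0 + 0)) ⊢ ∅
  v17 = (0 + 0) | (0 | (0 + 0)) ⊢ ∅
Coarsest stable partition (strong bisimilarity classes):
  B0 = {u0}
  B1 = {u4}
  B2 = {u10, u9, v10, v9}
  B3 = {u14, u15, v14, v15}
  B4 = {u16, u17, v16, v17}
  B5 = {u8}
  B6 = {u13}
  B7 = {u1}
  B8 = {u6, u7, v6, v7}
  B9 = {u11, u12, v11, v12}
  B10 = {u5}
  B11 = {u2, u3, v2, v3}
  B12 = {v0}
  B13 = {v1}
  B14 = {v5}
  B15 = {v13}
  B16 = {v8}
  B17 = {v4}
u0 ∈ B0, v0 ∈ B12 → different blocks

NO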